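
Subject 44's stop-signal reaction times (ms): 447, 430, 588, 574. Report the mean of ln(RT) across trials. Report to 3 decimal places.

ln(RT): 6.1026, 6.0638, 6.3767, 6.3526
Σ ln(RT) = 24.8957
Mean = 24.8957/4 = 6.22393

6.224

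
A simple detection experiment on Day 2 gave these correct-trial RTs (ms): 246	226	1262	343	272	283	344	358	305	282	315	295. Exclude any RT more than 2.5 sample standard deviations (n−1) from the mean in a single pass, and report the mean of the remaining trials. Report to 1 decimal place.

n = 12, ΣRT = 4531, M = 377.583
Σ(x−M)² = 870426.92; s = √(870426.92/11) = 281.300
Cutoffs: 377.583 ± 2.5·281.300 → [-325.7, 1080.8]
Outside: 1262 → excluded.
Retained (n=11): Σ = 3269, mean = 3269/11 = 297.182

297.2 ms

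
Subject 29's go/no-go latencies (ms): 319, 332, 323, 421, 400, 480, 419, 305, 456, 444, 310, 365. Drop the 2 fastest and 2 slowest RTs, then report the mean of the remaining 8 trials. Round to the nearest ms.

Sorted: 305, 310, 319, 323, 332, 365, 400, 419, 421, 444, 456, 480
Drop lowest 2 (305, 310) and highest 2 (456, 480)
Remaining (n=8): Σ = 3023, mean = 3023/8 = 377.875

378 ms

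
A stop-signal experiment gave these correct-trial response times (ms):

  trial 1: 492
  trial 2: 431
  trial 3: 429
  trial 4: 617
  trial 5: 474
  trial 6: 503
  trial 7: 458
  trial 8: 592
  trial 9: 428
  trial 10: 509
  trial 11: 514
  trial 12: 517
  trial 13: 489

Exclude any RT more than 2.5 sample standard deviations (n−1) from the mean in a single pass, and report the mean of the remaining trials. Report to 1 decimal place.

496.4 ms

n = 13, ΣRT = 6453, M = 496.385
Σ(x−M)² = 40169.08; s = √(40169.08/12) = 57.857
Cutoffs: 496.385 ± 2.5·57.857 → [351.7, 641.0]
No RTs fall outside the cutoffs; all 13 retained. Mean = 6453/13 = 496.385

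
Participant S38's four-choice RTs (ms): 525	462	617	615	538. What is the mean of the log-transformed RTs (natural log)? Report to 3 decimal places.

ln(RT): 6.2634, 6.1356, 6.4249, 6.4216, 6.2879
Σ ln(RT) = 31.5333
Mean = 31.5333/5 = 6.30666

6.307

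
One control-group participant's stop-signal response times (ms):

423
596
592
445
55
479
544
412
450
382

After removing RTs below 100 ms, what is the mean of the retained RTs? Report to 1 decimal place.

480.3 ms

Excluded: 55
Retained (n=9): Σ = 4323
Mean = 4323/9 = 480.3333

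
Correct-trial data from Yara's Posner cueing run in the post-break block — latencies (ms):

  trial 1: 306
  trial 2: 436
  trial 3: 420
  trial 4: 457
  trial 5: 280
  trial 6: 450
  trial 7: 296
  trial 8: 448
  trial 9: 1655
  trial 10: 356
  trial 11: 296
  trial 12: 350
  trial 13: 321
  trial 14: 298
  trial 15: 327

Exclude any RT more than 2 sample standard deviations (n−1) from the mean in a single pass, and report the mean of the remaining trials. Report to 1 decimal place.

360.1 ms

n = 15, ΣRT = 6696, M = 446.400
Σ(x−M)² = 1623757.60; s = √(1623757.60/14) = 340.562
Cutoffs: 446.400 ± 2·340.562 → [-234.7, 1127.5]
Outside: 1655 → excluded.
Retained (n=14): Σ = 5041, mean = 5041/14 = 360.071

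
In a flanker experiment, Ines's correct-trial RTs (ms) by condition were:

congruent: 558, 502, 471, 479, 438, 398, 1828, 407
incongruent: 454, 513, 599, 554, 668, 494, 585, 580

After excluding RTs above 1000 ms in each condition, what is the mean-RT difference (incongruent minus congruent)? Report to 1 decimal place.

congruent: exclude 1828
M(congruent) = 3253/7 = 464.714
M(incongruent) = 4447/8 = 555.875
Difference = 555.875 − 464.714 = 91.161 ms

91.2 ms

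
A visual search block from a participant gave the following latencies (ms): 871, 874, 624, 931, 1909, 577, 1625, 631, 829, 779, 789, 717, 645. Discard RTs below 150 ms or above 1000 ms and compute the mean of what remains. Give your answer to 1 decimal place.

Excluded: 1625, 1909
Retained (n=11): Σ = 8267
Mean = 8267/11 = 751.5455

751.5 ms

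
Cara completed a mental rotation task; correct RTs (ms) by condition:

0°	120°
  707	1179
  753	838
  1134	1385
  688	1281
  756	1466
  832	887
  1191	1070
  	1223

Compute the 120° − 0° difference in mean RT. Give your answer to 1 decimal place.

300.3 ms

M(0°) = 6061/7 = 865.857
M(120°) = 9329/8 = 1166.125
Difference = 1166.125 − 865.857 = 300.268 ms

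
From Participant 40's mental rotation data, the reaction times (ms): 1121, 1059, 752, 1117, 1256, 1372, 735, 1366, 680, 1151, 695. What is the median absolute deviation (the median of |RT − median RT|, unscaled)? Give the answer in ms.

Sorted: 680, 695, 735, 752, 1059, 1117, 1121, 1151, 1256, 1366, 1372 → median = 1117
|x − 1117|: 4, 58, 365, 0, 139, 255, 382, 249, 437, 34, 422
Sorted deviations: 0, 4, 34, 58, 139, 249, 255, 365, 382, 422, 437 → MAD = 249

249 ms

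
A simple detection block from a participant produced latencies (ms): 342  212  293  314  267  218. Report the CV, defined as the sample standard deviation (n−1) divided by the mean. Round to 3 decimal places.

n = 6, Σ = 1646, M = 274.3333
Σ(x−M)² = 13613.333; s = √(13613.333/5) = 52.1792
CV = 52.1792 / 274.3333 = 0.19020

0.190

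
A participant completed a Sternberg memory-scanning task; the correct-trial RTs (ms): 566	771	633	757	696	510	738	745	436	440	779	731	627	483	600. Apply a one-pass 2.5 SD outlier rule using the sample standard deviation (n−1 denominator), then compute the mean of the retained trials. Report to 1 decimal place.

634.1 ms

n = 15, ΣRT = 9512, M = 634.133
Σ(x−M)² = 212159.73; s = √(212159.73/14) = 123.103
Cutoffs: 634.133 ± 2.5·123.103 → [326.4, 941.9]
No RTs fall outside the cutoffs; all 15 retained. Mean = 9512/15 = 634.133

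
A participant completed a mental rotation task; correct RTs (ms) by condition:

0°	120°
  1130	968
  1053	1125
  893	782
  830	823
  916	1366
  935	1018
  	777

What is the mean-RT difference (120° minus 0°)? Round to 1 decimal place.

M(0°) = 5757/6 = 959.500
M(120°) = 6859/7 = 979.857
Difference = 979.857 − 959.500 = 20.357 ms

20.4 ms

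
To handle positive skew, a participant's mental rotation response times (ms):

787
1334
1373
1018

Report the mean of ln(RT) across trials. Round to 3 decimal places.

7.004

ln(RT): 6.6682, 7.1959, 7.2248, 6.9256
Σ ln(RT) = 28.0145
Mean = 28.0145/4 = 7.00363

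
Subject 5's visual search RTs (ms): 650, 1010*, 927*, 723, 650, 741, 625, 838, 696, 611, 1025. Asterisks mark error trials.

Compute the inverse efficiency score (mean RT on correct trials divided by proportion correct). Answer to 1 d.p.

890.7 ms

Correct trials (n=9): 650, 723, 650, 741, 625, 838, 696, 611, 1025
Mean correct RT = 6559/9 = 728.7778 ms
Proportion correct = 9/11
IES = 728.7778 / (9/11) = 890.728 ms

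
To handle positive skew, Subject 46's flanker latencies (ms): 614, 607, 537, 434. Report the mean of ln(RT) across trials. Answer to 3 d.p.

ln(RT): 6.4200, 6.4085, 6.2860, 6.0730
Σ ln(RT) = 25.1876
Mean = 25.1876/4 = 6.29689

6.297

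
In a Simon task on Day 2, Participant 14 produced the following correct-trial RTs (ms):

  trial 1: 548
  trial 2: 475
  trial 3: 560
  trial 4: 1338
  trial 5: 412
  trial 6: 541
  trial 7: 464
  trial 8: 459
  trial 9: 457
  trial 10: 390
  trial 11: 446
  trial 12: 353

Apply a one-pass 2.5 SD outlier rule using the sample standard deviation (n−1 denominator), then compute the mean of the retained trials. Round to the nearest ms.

n = 12, ΣRT = 6443, M = 536.917
Σ(x−M)² = 743294.92; s = √(743294.92/11) = 259.947
Cutoffs: 536.917 ± 2.5·259.947 → [-112.9, 1186.8]
Outside: 1338 → excluded.
Retained (n=11): Σ = 5105, mean = 5105/11 = 464.091

464 ms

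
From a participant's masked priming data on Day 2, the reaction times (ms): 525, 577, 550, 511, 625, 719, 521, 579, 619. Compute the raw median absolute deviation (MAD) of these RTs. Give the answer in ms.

48 ms

Sorted: 511, 521, 525, 550, 577, 579, 619, 625, 719 → median = 577
|x − 577|: 52, 0, 27, 66, 48, 142, 56, 2, 42
Sorted deviations: 0, 2, 27, 42, 48, 52, 56, 66, 142 → MAD = 48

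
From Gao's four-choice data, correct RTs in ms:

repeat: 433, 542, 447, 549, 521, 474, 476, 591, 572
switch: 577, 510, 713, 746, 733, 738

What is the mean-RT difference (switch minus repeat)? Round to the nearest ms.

M(repeat) = 4605/9 = 511.667
M(switch) = 4017/6 = 669.500
Difference = 669.500 − 511.667 = 157.833 ms

158 ms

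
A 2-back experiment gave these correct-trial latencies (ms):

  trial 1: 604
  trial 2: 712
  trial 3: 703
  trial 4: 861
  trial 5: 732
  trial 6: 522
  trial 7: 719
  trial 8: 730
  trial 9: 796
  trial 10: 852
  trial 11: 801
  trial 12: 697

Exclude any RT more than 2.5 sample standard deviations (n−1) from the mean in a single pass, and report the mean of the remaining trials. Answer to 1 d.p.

n = 12, ΣRT = 8729, M = 727.417
Σ(x−M)² = 102768.92; s = √(102768.92/11) = 96.657
Cutoffs: 727.417 ± 2.5·96.657 → [485.8, 969.1]
No RTs fall outside the cutoffs; all 12 retained. Mean = 8729/12 = 727.417

727.4 ms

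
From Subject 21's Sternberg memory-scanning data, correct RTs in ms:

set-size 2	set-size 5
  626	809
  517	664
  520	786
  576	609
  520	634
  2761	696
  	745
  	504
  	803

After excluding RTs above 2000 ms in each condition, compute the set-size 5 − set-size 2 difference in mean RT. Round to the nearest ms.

143 ms

set-size 2: exclude 2761
M(set-size 2) = 2759/5 = 551.800
M(set-size 5) = 6250/9 = 694.444
Difference = 694.444 − 551.800 = 142.644 ms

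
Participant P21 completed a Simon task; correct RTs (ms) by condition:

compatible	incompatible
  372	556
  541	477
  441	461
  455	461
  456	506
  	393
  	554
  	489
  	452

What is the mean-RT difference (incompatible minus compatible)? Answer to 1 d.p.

30.2 ms

M(compatible) = 2265/5 = 453.000
M(incompatible) = 4349/9 = 483.222
Difference = 483.222 − 453.000 = 30.222 ms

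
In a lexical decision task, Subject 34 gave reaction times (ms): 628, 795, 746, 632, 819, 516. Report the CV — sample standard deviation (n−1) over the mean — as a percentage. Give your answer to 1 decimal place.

n = 6, Σ = 4136, M = 689.3333
Σ(x−M)² = 68283.333; s = √(68283.333/5) = 116.8617
CV = 116.8617 / 689.3333 = 0.16953 = 16.953%

17.0%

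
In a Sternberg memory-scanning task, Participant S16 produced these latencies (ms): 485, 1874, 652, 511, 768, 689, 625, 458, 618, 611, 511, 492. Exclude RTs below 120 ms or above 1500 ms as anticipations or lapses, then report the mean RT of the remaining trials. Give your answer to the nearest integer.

584 ms

Excluded: 1874
Retained (n=11): Σ = 6420
Mean = 6420/11 = 583.6364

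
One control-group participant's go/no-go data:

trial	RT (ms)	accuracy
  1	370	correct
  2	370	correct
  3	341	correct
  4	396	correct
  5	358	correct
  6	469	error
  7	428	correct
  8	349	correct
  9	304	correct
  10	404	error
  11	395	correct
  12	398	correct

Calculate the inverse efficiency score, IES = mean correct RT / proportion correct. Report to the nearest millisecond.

445 ms

Correct trials (n=10): 370, 370, 341, 396, 358, 428, 349, 304, 395, 398
Mean correct RT = 3709/10 = 370.9000 ms
Proportion correct = 10/12
IES = 370.9000 / (10/12) = 445.080 ms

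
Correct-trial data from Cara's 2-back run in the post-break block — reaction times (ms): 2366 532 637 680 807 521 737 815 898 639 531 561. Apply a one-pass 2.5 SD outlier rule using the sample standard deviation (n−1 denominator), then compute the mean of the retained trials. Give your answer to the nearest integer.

669 ms

n = 12, ΣRT = 9724, M = 810.333
Σ(x−M)² = 2810958.67; s = √(2810958.67/11) = 505.511
Cutoffs: 810.333 ± 2.5·505.511 → [-453.4, 2074.1]
Outside: 2366 → excluded.
Retained (n=11): Σ = 7358, mean = 7358/11 = 668.909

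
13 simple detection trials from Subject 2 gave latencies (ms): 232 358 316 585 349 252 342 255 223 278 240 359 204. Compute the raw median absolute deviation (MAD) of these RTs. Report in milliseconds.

55 ms

Sorted: 204, 223, 232, 240, 252, 255, 278, 316, 342, 349, 358, 359, 585 → median = 278
|x − 278|: 46, 80, 38, 307, 71, 26, 64, 23, 55, 0, 38, 81, 74
Sorted deviations: 0, 23, 26, 38, 38, 46, 55, 64, 71, 74, 80, 81, 307 → MAD = 55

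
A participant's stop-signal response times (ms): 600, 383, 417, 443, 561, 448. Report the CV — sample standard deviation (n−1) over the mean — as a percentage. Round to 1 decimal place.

n = 6, Σ = 2852, M = 475.3333
Σ(x−M)² = 36601.333; s = √(36601.333/5) = 85.5586
CV = 85.5586 / 475.3333 = 0.18000 = 18.000%

18.0%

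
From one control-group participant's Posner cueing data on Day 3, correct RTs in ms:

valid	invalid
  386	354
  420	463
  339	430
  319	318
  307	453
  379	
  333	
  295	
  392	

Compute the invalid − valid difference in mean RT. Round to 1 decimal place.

M(valid) = 3170/9 = 352.222
M(invalid) = 2018/5 = 403.600
Difference = 403.600 − 352.222 = 51.378 ms

51.4 ms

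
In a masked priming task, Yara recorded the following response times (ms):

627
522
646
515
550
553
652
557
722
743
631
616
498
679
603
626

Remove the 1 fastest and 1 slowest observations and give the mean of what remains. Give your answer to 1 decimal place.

Sorted: 498, 515, 522, 550, 553, 557, 603, 616, 626, 627, 631, 646, 652, 679, 722, 743
Drop lowest 1 (498) and highest 1 (743)
Remaining (n=14): Σ = 8499, mean = 8499/14 = 607.071

607.1 ms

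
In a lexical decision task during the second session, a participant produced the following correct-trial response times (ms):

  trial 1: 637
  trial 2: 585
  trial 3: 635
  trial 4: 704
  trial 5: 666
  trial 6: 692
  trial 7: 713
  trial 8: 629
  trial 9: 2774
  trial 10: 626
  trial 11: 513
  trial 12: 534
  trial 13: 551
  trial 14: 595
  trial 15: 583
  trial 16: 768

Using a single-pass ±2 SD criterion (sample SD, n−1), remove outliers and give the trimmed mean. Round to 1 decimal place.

628.7 ms

n = 16, ΣRT = 12205, M = 762.812
Σ(x−M)² = 4385754.44; s = √(4385754.44/15) = 540.725
Cutoffs: 762.812 ± 2·540.725 → [-318.6, 1844.3]
Outside: 2774 → excluded.
Retained (n=15): Σ = 9431, mean = 9431/15 = 628.733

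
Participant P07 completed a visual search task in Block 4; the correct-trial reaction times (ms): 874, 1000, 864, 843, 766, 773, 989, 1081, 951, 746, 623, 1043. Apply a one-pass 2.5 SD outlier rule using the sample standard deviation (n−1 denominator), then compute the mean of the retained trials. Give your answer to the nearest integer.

n = 12, ΣRT = 10553, M = 879.417
Σ(x−M)² = 208398.92; s = √(208398.92/11) = 137.642
Cutoffs: 879.417 ± 2.5·137.642 → [535.3, 1223.5]
No RTs fall outside the cutoffs; all 12 retained. Mean = 10553/12 = 879.417

879 ms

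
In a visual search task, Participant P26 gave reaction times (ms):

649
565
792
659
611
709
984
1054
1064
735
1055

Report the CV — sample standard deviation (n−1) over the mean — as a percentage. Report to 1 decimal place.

n = 11, Σ = 8877, M = 807.0000
Σ(x−M)² = 378752.000; s = √(378752.000/10) = 194.6155
CV = 194.6155 / 807.0000 = 0.24116 = 24.116%

24.1%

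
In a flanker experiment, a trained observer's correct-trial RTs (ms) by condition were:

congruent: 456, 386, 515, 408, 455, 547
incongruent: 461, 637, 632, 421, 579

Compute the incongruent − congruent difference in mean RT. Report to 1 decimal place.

84.8 ms

M(congruent) = 2767/6 = 461.167
M(incongruent) = 2730/5 = 546.000
Difference = 546.000 − 461.167 = 84.833 ms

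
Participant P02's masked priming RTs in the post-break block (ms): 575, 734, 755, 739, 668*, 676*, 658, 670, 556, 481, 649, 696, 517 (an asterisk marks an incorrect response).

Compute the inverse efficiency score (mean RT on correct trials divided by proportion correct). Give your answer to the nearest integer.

Correct trials (n=11): 575, 734, 755, 739, 658, 670, 556, 481, 649, 696, 517
Mean correct RT = 7030/11 = 639.0909 ms
Proportion correct = 11/13
IES = 639.0909 / (11/13) = 755.289 ms

755 ms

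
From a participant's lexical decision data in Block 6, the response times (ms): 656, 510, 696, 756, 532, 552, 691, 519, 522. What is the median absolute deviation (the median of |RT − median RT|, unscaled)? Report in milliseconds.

Sorted: 510, 519, 522, 532, 552, 656, 691, 696, 756 → median = 552
|x − 552|: 104, 42, 144, 204, 20, 0, 139, 33, 30
Sorted deviations: 0, 20, 30, 33, 42, 104, 139, 144, 204 → MAD = 42

42 ms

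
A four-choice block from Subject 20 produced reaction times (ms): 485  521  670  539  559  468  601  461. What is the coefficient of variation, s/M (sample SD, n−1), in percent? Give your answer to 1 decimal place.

13.3%

n = 8, Σ = 4304, M = 538.0000
Σ(x−M)² = 35762.000; s = √(35762.000/7) = 71.4763
CV = 71.4763 / 538.0000 = 0.13286 = 13.286%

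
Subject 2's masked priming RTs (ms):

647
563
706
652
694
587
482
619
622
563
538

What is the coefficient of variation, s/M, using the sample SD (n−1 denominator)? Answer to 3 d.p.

0.112

n = 11, Σ = 6673, M = 606.6364
Σ(x−M)² = 46020.545; s = √(46020.545/10) = 67.8384
CV = 67.8384 / 606.6364 = 0.11183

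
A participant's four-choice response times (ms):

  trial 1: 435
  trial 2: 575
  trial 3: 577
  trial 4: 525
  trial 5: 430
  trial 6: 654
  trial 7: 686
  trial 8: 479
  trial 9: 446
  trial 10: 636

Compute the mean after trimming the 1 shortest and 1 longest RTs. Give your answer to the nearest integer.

Sorted: 430, 435, 446, 479, 525, 575, 577, 636, 654, 686
Drop lowest 1 (430) and highest 1 (686)
Remaining (n=8): Σ = 4327, mean = 4327/8 = 540.875

541 ms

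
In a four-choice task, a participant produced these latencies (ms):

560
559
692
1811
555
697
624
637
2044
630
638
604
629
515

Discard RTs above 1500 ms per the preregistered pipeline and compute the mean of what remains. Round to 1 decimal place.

611.7 ms

Excluded: 1811, 2044
Retained (n=12): Σ = 7340
Mean = 7340/12 = 611.6667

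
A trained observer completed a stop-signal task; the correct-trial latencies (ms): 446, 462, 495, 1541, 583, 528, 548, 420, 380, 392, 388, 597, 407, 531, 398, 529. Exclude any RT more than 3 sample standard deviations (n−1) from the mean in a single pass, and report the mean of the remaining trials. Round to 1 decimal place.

473.6 ms

n = 16, ΣRT = 8645, M = 540.312
Σ(x−M)² = 1147313.44; s = √(1147313.44/15) = 276.564
Cutoffs: 540.312 ± 3·276.564 → [-289.4, 1370.0]
Outside: 1541 → excluded.
Retained (n=15): Σ = 7104, mean = 7104/15 = 473.600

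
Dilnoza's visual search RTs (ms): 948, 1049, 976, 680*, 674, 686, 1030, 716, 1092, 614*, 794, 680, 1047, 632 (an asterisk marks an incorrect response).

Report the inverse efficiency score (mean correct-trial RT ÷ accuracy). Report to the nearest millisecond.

1004 ms

Correct trials (n=12): 948, 1049, 976, 674, 686, 1030, 716, 1092, 794, 680, 1047, 632
Mean correct RT = 10324/12 = 860.3333 ms
Proportion correct = 12/14
IES = 860.3333 / (12/14) = 1003.722 ms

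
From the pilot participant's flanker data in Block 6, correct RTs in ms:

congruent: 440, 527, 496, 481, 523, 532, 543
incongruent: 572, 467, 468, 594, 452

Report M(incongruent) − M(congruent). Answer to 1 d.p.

4.6 ms

M(congruent) = 3542/7 = 506.000
M(incongruent) = 2553/5 = 510.600
Difference = 510.600 − 506.000 = 4.600 ms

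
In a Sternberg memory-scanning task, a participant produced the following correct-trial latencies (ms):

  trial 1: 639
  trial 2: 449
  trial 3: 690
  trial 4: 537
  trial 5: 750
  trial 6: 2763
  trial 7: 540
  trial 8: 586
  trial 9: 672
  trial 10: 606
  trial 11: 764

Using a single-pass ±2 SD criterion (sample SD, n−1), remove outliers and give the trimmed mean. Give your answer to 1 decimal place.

n = 11, ΣRT = 8996, M = 817.818
Σ(x−M)² = 4251479.64; s = √(4251479.64/10) = 652.034
Cutoffs: 817.818 ± 2·652.034 → [-486.2, 2121.9]
Outside: 2763 → excluded.
Retained (n=10): Σ = 6233, mean = 6233/10 = 623.300

623.3 ms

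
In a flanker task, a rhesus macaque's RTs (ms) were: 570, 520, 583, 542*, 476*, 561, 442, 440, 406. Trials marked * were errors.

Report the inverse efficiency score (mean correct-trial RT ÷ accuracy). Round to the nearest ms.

Correct trials (n=7): 570, 520, 583, 561, 442, 440, 406
Mean correct RT = 3522/7 = 503.1429 ms
Proportion correct = 7/9
IES = 503.1429 / (7/9) = 646.898 ms

647 ms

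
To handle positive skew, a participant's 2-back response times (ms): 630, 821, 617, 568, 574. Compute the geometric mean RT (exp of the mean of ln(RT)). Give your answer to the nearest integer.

ln(RT): 6.4457, 6.7105, 6.4249, 6.3421, 6.3526
Mean ln(RT) = 32.2759/5 = 6.45517
Geometric mean = exp(6.45517) = 635.98 ms

636 ms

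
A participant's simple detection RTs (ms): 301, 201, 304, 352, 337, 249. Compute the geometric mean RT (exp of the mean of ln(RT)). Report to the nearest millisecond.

286 ms

ln(RT): 5.7071, 5.3033, 5.7170, 5.8636, 5.8201, 5.5175
Mean ln(RT) = 33.9286/6 = 5.65477
Geometric mean = exp(5.65477) = 285.65 ms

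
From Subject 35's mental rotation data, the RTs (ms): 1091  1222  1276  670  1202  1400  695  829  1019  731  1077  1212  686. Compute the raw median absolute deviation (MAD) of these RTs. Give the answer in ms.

199 ms

Sorted: 670, 686, 695, 731, 829, 1019, 1077, 1091, 1202, 1212, 1222, 1276, 1400 → median = 1077
|x − 1077|: 14, 145, 199, 407, 125, 323, 382, 248, 58, 346, 0, 135, 391
Sorted deviations: 0, 14, 58, 125, 135, 145, 199, 248, 323, 346, 382, 391, 407 → MAD = 199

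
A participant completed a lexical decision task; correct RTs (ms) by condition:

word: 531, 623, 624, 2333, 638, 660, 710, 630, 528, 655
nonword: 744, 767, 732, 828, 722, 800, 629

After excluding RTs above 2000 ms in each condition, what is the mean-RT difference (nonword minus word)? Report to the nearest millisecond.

124 ms

word: exclude 2333
M(word) = 5599/9 = 622.111
M(nonword) = 5222/7 = 746.000
Difference = 746.000 − 622.111 = 123.889 ms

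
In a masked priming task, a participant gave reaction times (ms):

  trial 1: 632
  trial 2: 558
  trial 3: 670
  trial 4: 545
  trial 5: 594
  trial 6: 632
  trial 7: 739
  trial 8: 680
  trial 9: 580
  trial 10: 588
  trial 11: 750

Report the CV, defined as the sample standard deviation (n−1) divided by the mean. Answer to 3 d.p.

n = 11, Σ = 6968, M = 633.4545
Σ(x−M)² = 48226.727; s = √(48226.727/10) = 69.4455
CV = 69.4455 / 633.4545 = 0.10963

0.110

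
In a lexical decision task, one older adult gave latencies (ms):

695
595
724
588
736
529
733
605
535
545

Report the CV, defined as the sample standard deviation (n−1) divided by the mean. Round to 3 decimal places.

0.135

n = 10, Σ = 6285, M = 628.5000
Σ(x−M)² = 64948.500; s = √(64948.500/9) = 84.9500
CV = 84.9500 / 628.5000 = 0.13516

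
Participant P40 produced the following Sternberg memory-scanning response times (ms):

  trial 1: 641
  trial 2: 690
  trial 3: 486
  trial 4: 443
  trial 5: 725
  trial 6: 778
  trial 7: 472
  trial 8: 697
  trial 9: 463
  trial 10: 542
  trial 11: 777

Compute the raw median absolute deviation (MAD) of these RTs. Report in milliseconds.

136 ms

Sorted: 443, 463, 472, 486, 542, 641, 690, 697, 725, 777, 778 → median = 641
|x − 641|: 0, 49, 155, 198, 84, 137, 169, 56, 178, 99, 136
Sorted deviations: 0, 49, 56, 84, 99, 136, 137, 155, 169, 178, 198 → MAD = 136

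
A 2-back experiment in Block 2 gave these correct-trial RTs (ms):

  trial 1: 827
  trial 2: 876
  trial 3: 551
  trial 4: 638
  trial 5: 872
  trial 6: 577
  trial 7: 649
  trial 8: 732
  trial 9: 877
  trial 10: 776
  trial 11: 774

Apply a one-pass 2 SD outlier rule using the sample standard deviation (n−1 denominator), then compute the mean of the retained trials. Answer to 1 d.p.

n = 11, ΣRT = 8149, M = 740.818
Σ(x−M)² = 145741.64; s = √(145741.64/10) = 120.724
Cutoffs: 740.818 ± 2·120.724 → [499.4, 982.3]
No RTs fall outside the cutoffs; all 11 retained. Mean = 8149/11 = 740.818

740.8 ms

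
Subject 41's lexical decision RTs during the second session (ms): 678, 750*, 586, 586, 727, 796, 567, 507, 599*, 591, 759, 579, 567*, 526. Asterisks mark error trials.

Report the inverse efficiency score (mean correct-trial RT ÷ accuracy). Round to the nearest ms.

799 ms

Correct trials (n=11): 678, 586, 586, 727, 796, 567, 507, 591, 759, 579, 526
Mean correct RT = 6902/11 = 627.4545 ms
Proportion correct = 11/14
IES = 627.4545 / (11/14) = 798.579 ms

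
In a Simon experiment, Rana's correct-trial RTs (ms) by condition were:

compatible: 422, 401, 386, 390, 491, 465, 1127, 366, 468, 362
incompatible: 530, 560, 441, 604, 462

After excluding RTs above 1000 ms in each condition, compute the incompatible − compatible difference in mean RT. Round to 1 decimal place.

102.6 ms

compatible: exclude 1127
M(compatible) = 3751/9 = 416.778
M(incompatible) = 2597/5 = 519.400
Difference = 519.400 − 416.778 = 102.622 ms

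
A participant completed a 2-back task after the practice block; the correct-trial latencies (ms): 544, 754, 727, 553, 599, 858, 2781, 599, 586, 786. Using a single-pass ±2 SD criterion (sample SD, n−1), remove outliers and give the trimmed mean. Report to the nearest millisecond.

n = 10, ΣRT = 8787, M = 878.700
Σ(x−M)² = 4126572.10; s = √(4126572.10/9) = 677.132
Cutoffs: 878.700 ± 2·677.132 → [-475.6, 2233.0]
Outside: 2781 → excluded.
Retained (n=9): Σ = 6006, mean = 6006/9 = 667.333

667 ms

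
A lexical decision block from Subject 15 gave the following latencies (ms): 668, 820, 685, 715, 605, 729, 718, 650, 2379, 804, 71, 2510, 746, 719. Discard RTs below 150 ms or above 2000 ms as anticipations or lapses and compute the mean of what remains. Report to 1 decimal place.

Excluded: 71, 2379, 2510
Retained (n=11): Σ = 7859
Mean = 7859/11 = 714.4545

714.5 ms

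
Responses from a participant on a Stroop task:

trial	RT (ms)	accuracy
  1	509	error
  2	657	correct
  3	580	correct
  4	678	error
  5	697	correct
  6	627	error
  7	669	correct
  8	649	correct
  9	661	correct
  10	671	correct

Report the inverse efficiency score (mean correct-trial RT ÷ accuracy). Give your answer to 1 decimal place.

935.5 ms

Correct trials (n=7): 657, 580, 697, 669, 649, 661, 671
Mean correct RT = 4584/7 = 654.8571 ms
Proportion correct = 7/10
IES = 654.8571 / (7/10) = 935.510 ms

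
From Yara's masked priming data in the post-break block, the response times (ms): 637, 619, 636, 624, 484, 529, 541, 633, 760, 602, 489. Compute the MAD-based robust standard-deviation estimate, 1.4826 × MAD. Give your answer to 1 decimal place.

26.7 ms

Sorted: 484, 489, 529, 541, 602, 619, 624, 633, 636, 637, 760 → median = 619
|x − 619| sorted: 0, 5, 14, 17, 17, 18, 78, 90, 130, 135, 141 → MAD = 18
Robust SD ≈ 1.4826 × 18 = 26.687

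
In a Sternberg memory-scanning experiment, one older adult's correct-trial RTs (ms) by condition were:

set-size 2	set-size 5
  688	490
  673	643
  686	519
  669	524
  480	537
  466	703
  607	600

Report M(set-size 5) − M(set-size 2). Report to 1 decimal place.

M(set-size 2) = 4269/7 = 609.857
M(set-size 5) = 4016/7 = 573.714
Difference = 573.714 − 609.857 = -36.143 ms

-36.1 ms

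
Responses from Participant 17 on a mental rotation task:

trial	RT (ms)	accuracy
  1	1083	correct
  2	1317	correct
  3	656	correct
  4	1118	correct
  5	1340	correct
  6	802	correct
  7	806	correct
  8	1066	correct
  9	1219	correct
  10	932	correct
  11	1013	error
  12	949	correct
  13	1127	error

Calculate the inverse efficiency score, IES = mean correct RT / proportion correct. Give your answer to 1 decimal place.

1212.8 ms

Correct trials (n=11): 1083, 1317, 656, 1118, 1340, 802, 806, 1066, 1219, 932, 949
Mean correct RT = 11288/11 = 1026.1818 ms
Proportion correct = 11/13
IES = 1026.1818 / (11/13) = 1212.760 ms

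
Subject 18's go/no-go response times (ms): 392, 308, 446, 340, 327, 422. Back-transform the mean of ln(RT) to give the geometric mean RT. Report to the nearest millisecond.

ln(RT): 5.9713, 5.7301, 6.1003, 5.8289, 5.7900, 6.0450
Mean ln(RT) = 35.4656/6 = 5.91093
Geometric mean = exp(5.91093) = 369.05 ms

369 ms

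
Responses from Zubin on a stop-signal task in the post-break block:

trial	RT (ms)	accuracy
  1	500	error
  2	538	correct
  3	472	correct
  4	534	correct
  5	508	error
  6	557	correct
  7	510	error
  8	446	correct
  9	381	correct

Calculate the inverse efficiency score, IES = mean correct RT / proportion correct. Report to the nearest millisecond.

732 ms

Correct trials (n=6): 538, 472, 534, 557, 446, 381
Mean correct RT = 2928/6 = 488.0000 ms
Proportion correct = 6/9
IES = 488.0000 / (6/9) = 732.000 ms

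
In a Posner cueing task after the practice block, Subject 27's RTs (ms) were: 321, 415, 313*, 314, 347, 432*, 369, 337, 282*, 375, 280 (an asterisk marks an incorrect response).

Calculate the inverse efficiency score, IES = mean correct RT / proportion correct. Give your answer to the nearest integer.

474 ms

Correct trials (n=8): 321, 415, 314, 347, 369, 337, 375, 280
Mean correct RT = 2758/8 = 344.7500 ms
Proportion correct = 8/11
IES = 344.7500 / (8/11) = 474.031 ms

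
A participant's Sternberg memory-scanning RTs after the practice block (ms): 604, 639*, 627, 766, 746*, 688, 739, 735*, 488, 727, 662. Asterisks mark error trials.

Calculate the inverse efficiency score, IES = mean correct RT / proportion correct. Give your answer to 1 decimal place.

Correct trials (n=8): 604, 627, 766, 688, 739, 488, 727, 662
Mean correct RT = 5301/8 = 662.6250 ms
Proportion correct = 8/11
IES = 662.6250 / (8/11) = 911.109 ms

911.1 ms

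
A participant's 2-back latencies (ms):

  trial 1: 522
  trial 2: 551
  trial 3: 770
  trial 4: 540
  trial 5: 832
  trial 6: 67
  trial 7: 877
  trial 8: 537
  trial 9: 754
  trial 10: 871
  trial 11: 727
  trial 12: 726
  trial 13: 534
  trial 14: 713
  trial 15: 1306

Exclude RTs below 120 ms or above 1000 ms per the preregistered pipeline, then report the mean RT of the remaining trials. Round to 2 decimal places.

Excluded: 67, 1306
Retained (n=13): Σ = 8954
Mean = 8954/13 = 688.7692

688.77 ms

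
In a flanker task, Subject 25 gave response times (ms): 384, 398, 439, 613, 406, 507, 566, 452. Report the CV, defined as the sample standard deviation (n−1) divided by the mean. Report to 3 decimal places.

0.178

n = 8, Σ = 3765, M = 470.6250
Σ(x−M)² = 48991.875; s = √(48991.875/7) = 83.6591
CV = 83.6591 / 470.6250 = 0.17776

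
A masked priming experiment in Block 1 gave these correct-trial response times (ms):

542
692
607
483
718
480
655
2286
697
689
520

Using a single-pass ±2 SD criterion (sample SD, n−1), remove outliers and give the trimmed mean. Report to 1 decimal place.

n = 11, ΣRT = 8369, M = 760.818
Σ(x−M)² = 2638753.64; s = √(2638753.64/10) = 513.688
Cutoffs: 760.818 ± 2·513.688 → [-266.6, 1788.2]
Outside: 2286 → excluded.
Retained (n=10): Σ = 6083, mean = 6083/10 = 608.300

608.3 ms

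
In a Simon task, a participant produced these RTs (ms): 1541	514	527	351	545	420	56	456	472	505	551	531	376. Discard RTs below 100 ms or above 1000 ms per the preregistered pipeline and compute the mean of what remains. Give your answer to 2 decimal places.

477.09 ms

Excluded: 56, 1541
Retained (n=11): Σ = 5248
Mean = 5248/11 = 477.0909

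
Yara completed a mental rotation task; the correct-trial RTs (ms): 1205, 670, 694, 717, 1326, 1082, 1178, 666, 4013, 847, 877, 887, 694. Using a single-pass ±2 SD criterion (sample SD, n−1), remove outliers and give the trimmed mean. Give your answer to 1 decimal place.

n = 13, ΣRT = 14856, M = 1142.769
Σ(x−M)² = 9539022.31; s = √(9539022.31/12) = 891.582
Cutoffs: 1142.769 ± 2·891.582 → [-640.4, 2925.9]
Outside: 4013 → excluded.
Retained (n=12): Σ = 10843, mean = 10843/12 = 903.583

903.6 ms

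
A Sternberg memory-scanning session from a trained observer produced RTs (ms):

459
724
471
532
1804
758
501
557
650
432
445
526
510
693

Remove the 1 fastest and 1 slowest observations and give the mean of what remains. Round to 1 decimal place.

Sorted: 432, 445, 459, 471, 501, 510, 526, 532, 557, 650, 693, 724, 758, 1804
Drop lowest 1 (432) and highest 1 (1804)
Remaining (n=12): Σ = 6826, mean = 6826/12 = 568.833

568.8 ms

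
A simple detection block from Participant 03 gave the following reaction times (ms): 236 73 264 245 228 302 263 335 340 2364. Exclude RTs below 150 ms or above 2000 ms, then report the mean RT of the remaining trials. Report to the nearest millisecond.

277 ms

Excluded: 73, 2364
Retained (n=8): Σ = 2213
Mean = 2213/8 = 276.6250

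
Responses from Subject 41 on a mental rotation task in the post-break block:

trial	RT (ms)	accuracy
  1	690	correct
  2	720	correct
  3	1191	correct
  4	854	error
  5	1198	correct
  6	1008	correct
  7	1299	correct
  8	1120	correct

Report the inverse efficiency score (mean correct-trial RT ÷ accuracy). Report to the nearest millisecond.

Correct trials (n=7): 690, 720, 1191, 1198, 1008, 1299, 1120
Mean correct RT = 7226/7 = 1032.2857 ms
Proportion correct = 7/8
IES = 1032.2857 / (7/8) = 1179.755 ms

1180 ms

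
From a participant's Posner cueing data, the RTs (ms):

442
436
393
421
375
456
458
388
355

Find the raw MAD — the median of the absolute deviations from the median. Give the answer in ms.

33 ms

Sorted: 355, 375, 388, 393, 421, 436, 442, 456, 458 → median = 421
|x − 421|: 21, 15, 28, 0, 46, 35, 37, 33, 66
Sorted deviations: 0, 15, 21, 28, 33, 35, 37, 46, 66 → MAD = 33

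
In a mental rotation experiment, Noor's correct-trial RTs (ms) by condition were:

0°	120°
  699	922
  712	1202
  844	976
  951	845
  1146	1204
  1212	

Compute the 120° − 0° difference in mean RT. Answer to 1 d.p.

M(0°) = 5564/6 = 927.333
M(120°) = 5149/5 = 1029.800
Difference = 1029.800 − 927.333 = 102.467 ms

102.5 ms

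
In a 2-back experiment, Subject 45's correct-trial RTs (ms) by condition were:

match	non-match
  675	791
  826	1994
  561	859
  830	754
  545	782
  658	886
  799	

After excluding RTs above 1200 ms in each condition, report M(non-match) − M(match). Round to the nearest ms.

non-match: exclude 1994
M(match) = 4894/7 = 699.143
M(non-match) = 4072/5 = 814.400
Difference = 814.400 − 699.143 = 115.257 ms

115 ms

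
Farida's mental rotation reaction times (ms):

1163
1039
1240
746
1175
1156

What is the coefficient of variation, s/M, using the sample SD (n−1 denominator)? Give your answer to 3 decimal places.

0.165

n = 6, Σ = 6519, M = 1086.5000
Σ(x−M)² = 160273.500; s = √(160273.500/5) = 179.0383
CV = 179.0383 / 1086.5000 = 0.16478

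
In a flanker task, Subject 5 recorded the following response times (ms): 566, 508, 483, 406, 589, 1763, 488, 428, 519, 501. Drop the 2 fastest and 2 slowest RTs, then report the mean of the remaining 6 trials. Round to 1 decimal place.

Sorted: 406, 428, 483, 488, 501, 508, 519, 566, 589, 1763
Drop lowest 2 (406, 428) and highest 2 (589, 1763)
Remaining (n=6): Σ = 3065, mean = 3065/6 = 510.833

510.8 ms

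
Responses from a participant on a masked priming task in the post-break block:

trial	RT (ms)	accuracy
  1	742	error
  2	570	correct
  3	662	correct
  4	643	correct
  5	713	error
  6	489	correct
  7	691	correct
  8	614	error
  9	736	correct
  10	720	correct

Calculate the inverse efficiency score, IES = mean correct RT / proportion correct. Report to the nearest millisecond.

921 ms

Correct trials (n=7): 570, 662, 643, 489, 691, 736, 720
Mean correct RT = 4511/7 = 644.4286 ms
Proportion correct = 7/10
IES = 644.4286 / (7/10) = 920.612 ms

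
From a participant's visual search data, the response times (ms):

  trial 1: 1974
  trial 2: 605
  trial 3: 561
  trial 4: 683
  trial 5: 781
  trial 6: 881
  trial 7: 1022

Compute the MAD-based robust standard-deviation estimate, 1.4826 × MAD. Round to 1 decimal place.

260.9 ms

Sorted: 561, 605, 683, 781, 881, 1022, 1974 → median = 781
|x − 781| sorted: 0, 98, 100, 176, 220, 241, 1193 → MAD = 176
Robust SD ≈ 1.4826 × 176 = 260.938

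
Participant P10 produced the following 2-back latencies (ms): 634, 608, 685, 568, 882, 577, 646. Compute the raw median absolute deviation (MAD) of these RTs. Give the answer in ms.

Sorted: 568, 577, 608, 634, 646, 685, 882 → median = 634
|x − 634|: 0, 26, 51, 66, 248, 57, 12
Sorted deviations: 0, 12, 26, 51, 57, 66, 248 → MAD = 51

51 ms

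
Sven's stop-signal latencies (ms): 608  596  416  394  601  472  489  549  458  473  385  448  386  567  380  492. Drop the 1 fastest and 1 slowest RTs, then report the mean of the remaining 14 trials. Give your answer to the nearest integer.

Sorted: 380, 385, 386, 394, 416, 448, 458, 472, 473, 489, 492, 549, 567, 596, 601, 608
Drop lowest 1 (380) and highest 1 (608)
Remaining (n=14): Σ = 6726, mean = 6726/14 = 480.429

480 ms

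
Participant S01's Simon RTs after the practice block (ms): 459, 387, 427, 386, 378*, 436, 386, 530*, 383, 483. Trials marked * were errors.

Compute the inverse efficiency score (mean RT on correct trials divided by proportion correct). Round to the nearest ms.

523 ms

Correct trials (n=8): 459, 387, 427, 386, 436, 386, 383, 483
Mean correct RT = 3347/8 = 418.3750 ms
Proportion correct = 8/10
IES = 418.3750 / (8/10) = 522.969 ms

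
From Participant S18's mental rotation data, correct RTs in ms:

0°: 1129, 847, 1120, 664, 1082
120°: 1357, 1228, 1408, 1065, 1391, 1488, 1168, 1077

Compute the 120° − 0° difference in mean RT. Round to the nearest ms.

304 ms

M(0°) = 4842/5 = 968.400
M(120°) = 10182/8 = 1272.750
Difference = 1272.750 − 968.400 = 304.350 ms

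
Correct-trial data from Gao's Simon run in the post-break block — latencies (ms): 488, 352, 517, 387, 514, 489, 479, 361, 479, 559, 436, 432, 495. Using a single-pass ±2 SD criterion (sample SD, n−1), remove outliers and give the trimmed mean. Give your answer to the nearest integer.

461 ms

n = 13, ΣRT = 5988, M = 460.615
Σ(x−M)² = 47687.08; s = √(47687.08/12) = 63.039
Cutoffs: 460.615 ± 2·63.039 → [334.5, 586.7]
No RTs fall outside the cutoffs; all 13 retained. Mean = 5988/13 = 460.615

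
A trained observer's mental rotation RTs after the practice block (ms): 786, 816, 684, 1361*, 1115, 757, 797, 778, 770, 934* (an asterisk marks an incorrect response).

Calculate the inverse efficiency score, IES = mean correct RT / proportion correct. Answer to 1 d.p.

Correct trials (n=8): 786, 816, 684, 1115, 757, 797, 778, 770
Mean correct RT = 6503/8 = 812.8750 ms
Proportion correct = 8/10
IES = 812.8750 / (8/10) = 1016.094 ms

1016.1 ms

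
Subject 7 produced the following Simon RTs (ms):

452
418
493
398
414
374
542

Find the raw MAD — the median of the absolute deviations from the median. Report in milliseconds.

34 ms

Sorted: 374, 398, 414, 418, 452, 493, 542 → median = 418
|x − 418|: 34, 0, 75, 20, 4, 44, 124
Sorted deviations: 0, 4, 20, 34, 44, 75, 124 → MAD = 34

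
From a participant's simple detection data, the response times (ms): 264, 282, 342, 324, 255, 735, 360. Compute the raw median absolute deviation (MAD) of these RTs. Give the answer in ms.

Sorted: 255, 264, 282, 324, 342, 360, 735 → median = 324
|x − 324|: 60, 42, 18, 0, 69, 411, 36
Sorted deviations: 0, 18, 36, 42, 60, 69, 411 → MAD = 42

42 ms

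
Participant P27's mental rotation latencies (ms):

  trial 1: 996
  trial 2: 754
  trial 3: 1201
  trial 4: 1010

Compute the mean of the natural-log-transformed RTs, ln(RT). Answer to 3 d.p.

ln(RT): 6.9037, 6.6254, 7.0909, 6.9177
Σ ln(RT) = 27.5378
Mean = 27.5378/4 = 6.88444

6.884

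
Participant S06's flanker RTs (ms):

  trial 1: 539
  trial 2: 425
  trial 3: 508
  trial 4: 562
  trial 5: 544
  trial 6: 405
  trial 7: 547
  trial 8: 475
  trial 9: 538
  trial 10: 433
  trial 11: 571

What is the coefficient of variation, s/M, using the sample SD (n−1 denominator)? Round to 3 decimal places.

n = 11, Σ = 5547, M = 504.2727
Σ(x−M)² = 35622.182; s = √(35622.182/10) = 59.6843
CV = 59.6843 / 504.2727 = 0.11836

0.118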